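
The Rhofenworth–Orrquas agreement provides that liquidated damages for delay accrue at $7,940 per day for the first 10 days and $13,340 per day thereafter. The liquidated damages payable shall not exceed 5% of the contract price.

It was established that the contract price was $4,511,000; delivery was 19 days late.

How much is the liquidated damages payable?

Liquidated damages: $199,460

First 10 days: 10 × $7,940 = $79,400
Remaining days: (19 − 10) × $13,340 = $120,060
Accrued per-day damages: $79,400 + $120,060 = $199,460
Cap: 5% of $4,511,000 = $225,550
Cap at $225,550: $199,460 is within the cap, no reduction.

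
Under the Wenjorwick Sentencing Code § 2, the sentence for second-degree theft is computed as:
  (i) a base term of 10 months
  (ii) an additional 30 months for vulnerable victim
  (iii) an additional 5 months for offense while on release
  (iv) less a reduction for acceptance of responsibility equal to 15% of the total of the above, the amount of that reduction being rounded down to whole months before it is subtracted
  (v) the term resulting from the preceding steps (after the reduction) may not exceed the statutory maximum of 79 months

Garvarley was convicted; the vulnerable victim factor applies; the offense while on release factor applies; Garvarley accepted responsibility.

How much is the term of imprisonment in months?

Vulnerable victim enhancement: +30 months
Offense while on release enhancement: +5 months
Adjusted term: 10 months + 30 months + 5 months = 45 months
Acceptance of responsibility reduction: 15% of 45 months = 6 months (rounded down)
After reduction: 45 − 6 = 39 months
Cap at 79 months: 39 months is within the cap, no reduction.

39 months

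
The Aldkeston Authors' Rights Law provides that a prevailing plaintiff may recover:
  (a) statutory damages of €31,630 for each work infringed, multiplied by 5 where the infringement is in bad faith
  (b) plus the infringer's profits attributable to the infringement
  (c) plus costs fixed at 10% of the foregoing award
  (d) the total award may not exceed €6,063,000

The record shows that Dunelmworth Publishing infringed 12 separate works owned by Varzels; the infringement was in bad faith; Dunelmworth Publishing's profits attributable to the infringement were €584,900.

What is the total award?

Statutory damages: 12 × €31,630 = €379,560
Multiplied by 5: 5 × €379,560 = €1,897,800
Combined award: €1,897,800 + €584,900 = €2,482,700
Costs: 10% of €2,482,700 = €248,270
Award plus costs: €2,482,700 + €248,270 = €2,730,970
Cap at €6,063,000: €2,730,970 is within the cap, no reduction.

€2,730,970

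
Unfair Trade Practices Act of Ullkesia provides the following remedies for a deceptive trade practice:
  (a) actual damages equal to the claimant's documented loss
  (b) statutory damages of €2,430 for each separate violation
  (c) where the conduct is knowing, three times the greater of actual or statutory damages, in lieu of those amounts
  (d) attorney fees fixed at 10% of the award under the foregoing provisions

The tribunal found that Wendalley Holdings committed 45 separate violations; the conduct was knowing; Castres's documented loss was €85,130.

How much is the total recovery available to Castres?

Statutory damages: 45 × €2,430 = €109,350
Greater of actual damages (€85,130) or statutory damages (€109,350): €109,350
Trebled: 3 × €109,350 = €328,050
Attorney fees: 10% of €328,050 = €32,805
Total recovery: €328,050 + €32,805 = €360,855

€360,855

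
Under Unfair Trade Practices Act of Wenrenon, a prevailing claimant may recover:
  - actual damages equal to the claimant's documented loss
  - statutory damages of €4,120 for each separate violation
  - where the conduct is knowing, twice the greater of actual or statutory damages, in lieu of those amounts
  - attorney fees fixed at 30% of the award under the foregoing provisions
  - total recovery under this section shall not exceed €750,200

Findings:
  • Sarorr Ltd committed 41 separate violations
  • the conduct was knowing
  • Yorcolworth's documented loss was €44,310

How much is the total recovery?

Statutory damages: 41 × €4,120 = €168,920
Greater of actual damages (€44,310) or statutory damages (€168,920): €168,920
Doubled: 2 × €168,920 = €337,840
Attorney fees: 30% of €337,840 = €101,352
Total before cap: €337,840 + €101,352 = €439,192
Cap at €750,200: €439,192 is within the cap, no reduction.

€439,192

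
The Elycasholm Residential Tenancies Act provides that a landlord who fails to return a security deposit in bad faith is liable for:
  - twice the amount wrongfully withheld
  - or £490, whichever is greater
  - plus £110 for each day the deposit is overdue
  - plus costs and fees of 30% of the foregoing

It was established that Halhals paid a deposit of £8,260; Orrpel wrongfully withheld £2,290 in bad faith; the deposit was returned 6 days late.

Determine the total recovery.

£6,812

Doubled: 2 × £2,290 = £4,580
Minimum £490: £4,580 meets the minimum, no increase.
Late-return penalty: 6 × £110 = £660
Damages plus late penalty: £4,580 + £660 = £5,240
Costs and fees: 30% of £5,240 = £1,572
Total recovery: £5,240 + £1,572 = £6,812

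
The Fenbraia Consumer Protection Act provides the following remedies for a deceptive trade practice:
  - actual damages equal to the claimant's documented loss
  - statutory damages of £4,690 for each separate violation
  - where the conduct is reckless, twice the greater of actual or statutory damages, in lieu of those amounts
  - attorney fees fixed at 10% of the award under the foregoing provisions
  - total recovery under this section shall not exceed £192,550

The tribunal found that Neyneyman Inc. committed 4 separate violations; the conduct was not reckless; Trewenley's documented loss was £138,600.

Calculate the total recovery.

£173,096

Statutory damages: 4 × £4,690 = £18,760
Conduct not reckless: the in-lieu enhancement does not apply.
Actual plus statutory damages: £138,600 + £18,760 = £157,360
Attorney fees: 10% of £157,360 = £15,736
Total before cap: £157,360 + £15,736 = £173,096
Cap at £192,550: £173,096 is within the cap, no reduction.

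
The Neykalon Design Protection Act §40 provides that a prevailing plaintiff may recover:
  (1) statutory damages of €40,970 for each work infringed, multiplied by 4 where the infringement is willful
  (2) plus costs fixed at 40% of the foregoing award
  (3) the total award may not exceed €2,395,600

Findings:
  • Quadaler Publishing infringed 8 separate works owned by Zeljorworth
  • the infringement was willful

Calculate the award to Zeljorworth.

Statutory damages: 8 × €40,970 = €327,760
Multiplied by 4: 4 × €327,760 = €1,311,040
Costs: 40% of €1,311,040 = €524,416
Award plus costs: €1,311,040 + €524,416 = €1,835,456
Cap at €2,395,600: €1,835,456 is within the cap, no reduction.

Award: €1,835,456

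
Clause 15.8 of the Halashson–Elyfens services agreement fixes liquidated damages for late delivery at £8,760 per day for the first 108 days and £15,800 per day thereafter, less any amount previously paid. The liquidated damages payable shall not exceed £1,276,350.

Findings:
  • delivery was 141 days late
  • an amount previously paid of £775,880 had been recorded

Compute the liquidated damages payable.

£691,600

First 108 days: 108 × £8,760 = £946,080
Remaining days: (141 − 108) × £15,800 = £521,400
Accrued per-day damages: £946,080 + £521,400 = £1,467,480
Less amount previously paid: £1,467,480 − £775,880 = £691,600
Cap at £1,276,350: £691,600 is within the cap, no reduction.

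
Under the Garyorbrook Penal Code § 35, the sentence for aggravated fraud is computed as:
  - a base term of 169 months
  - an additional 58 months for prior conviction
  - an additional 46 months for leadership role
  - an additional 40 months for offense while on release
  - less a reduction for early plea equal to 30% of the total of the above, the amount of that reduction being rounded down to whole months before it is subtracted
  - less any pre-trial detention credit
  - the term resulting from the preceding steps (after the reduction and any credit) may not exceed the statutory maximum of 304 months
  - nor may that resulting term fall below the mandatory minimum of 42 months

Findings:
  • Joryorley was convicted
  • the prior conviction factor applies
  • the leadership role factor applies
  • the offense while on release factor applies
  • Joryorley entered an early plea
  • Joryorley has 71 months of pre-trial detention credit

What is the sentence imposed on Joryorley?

Prior conviction enhancement: +58 months
Leadership role enhancement: +46 months
Offense while on release enhancement: +40 months
Adjusted term: 169 months + 58 months + 46 months + 40 months = 313 months
Early plea reduction: 30% of 313 months = 93 months (rounded down)
After reduction: 313 − 93 = 220 months
Less pre-trial detention credit: 220 months − 71 months = 149 months
Cap at 304 months: 149 months is within the cap, no reduction.
Minimum 42 months: 149 months meets the minimum, no increase.

149 months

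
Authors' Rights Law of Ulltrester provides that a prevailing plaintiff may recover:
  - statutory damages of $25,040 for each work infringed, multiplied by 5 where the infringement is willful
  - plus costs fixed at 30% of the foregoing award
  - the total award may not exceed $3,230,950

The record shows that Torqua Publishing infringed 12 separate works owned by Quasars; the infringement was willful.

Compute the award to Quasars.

Statutory damages: 12 × $25,040 = $300,480
Multiplied by 5: 5 × $300,480 = $1,502,400
Costs: 30% of $1,502,400 = $450,720
Award plus costs: $1,502,400 + $450,720 = $1,953,120
Cap at $3,230,950: $1,953,120 is within the cap, no reduction.

$1,953,120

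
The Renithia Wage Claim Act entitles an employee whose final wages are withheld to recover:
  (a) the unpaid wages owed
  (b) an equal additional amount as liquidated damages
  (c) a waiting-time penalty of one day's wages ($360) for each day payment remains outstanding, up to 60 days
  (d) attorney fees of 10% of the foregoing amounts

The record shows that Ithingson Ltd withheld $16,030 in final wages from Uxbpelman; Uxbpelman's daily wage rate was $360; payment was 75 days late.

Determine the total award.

Liquidated damages (equal amount): $16,030
Penalty days: min(75, 60) = 60
Waiting-time penalty: 60 × $360 = $21,600
Subtotal: $16,030 + $16,030 + $21,600 = $53,660
Attorney fees: 10% of $53,660 = $5,366
Total award: $53,660 + $5,366 = $59,026

$59,026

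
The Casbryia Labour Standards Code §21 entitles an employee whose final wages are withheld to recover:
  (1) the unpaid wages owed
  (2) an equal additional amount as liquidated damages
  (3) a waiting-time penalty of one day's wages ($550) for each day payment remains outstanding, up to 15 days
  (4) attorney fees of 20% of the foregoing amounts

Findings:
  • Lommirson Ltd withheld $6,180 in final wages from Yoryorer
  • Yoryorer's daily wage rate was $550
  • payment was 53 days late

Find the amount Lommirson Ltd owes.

Liquidated damages (equal amount): $6,180
Penalty days: min(53, 15) = 15
Waiting-time penalty: 15 × $550 = $8,250
Subtotal: $6,180 + $6,180 + $8,250 = $20,610
Attorney fees: 20% of $20,610 = $4,122
Total award: $20,610 + $4,122 = $24,732

$24,732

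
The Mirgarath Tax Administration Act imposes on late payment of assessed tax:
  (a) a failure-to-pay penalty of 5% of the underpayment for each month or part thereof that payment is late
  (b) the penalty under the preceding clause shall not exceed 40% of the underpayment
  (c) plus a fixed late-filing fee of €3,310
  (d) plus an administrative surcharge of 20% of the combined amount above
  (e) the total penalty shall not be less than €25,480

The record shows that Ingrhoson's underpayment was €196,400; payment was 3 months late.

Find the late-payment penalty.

Accrued rate: 5% × 3 = 15%, capped at 40% → 15%
Failure-to-pay penalty: 15% of €196,400 = €29,460
Penalty before surcharge: €29,460 + €3,310 = €32,770
Administrative surcharge: 20% of €32,770 = €6,554
Total penalty: €32,770 + €6,554 = €39,324
Minimum €25,480: €39,324 meets the minimum, no increase.

€39,324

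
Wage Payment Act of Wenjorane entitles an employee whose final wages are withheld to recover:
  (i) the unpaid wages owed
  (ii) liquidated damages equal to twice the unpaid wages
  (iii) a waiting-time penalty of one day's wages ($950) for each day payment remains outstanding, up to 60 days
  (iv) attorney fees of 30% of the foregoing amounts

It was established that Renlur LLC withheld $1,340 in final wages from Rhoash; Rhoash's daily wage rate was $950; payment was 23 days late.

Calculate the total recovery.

$33,631

Doubled: 2 × $1,340 = $2,680
Penalty days: min(23, 60) = 23
Waiting-time penalty: 23 × $950 = $21,850
Subtotal: $1,340 + $2,680 + $21,850 = $25,870
Attorney fees: 30% of $25,870 = $7,761
Total award: $25,870 + $7,761 = $33,631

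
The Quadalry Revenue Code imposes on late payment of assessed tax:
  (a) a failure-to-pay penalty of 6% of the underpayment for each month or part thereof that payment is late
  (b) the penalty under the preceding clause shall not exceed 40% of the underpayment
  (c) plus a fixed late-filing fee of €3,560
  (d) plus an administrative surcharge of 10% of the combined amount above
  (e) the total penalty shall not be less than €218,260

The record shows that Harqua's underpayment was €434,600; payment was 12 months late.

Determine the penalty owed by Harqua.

Accrued rate: 6% × 12 = 72%, capped at 40% → 40%
Failure-to-pay penalty: 40% of €434,600 = €173,840
Penalty before surcharge: €173,840 + €3,560 = €177,400
Administrative surcharge: 10% of €177,400 = €17,740
Total penalty: €177,400 + €17,740 = €195,140
Minimum €218,260: €195,140 is below the minimum → €218,260

€218,260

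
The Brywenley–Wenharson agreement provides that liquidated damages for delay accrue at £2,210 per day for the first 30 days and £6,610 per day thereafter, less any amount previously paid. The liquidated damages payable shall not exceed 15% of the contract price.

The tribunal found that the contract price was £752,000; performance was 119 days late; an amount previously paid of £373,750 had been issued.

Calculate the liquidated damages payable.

First 30 days: 30 × £2,210 = £66,300
Remaining days: (119 − 30) × £6,610 = £588,290
Accrued per-day damages: £66,300 + £588,290 = £654,590
Less amount previously paid: £654,590 − £373,750 = £280,840
Cap: 15% of £752,000 = £112,800
Cap at £112,800: £280,840 exceeds the cap → £112,800

£112,800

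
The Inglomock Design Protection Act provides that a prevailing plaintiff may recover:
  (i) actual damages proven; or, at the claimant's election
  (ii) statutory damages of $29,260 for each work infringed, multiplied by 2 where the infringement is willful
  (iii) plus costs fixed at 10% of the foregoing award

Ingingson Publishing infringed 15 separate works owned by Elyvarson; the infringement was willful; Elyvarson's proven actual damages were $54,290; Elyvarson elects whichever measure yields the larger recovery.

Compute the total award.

$965,580

Statutory damages: 15 × $29,260 = $438,900
Doubled: 2 × $438,900 = $877,800
Greater of actual damages ($54,290) or enhanced statutory damages ($877,800): $877,800
Costs: 10% of $877,800 = $87,780
Award plus costs: $877,800 + $87,780 = $965,580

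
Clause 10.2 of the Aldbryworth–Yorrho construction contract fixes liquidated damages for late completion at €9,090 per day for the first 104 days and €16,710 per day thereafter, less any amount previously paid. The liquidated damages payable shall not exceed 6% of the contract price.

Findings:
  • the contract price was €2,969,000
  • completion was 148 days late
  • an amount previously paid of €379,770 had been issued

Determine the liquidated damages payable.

€178,140

First 104 days: 104 × €9,090 = €945,360
Remaining days: (148 − 104) × €16,710 = €735,240
Accrued per-day damages: €945,360 + €735,240 = €1,680,600
Less amount previously paid: €1,680,600 − €379,770 = €1,300,830
Cap: 6% of €2,969,000 = €178,140
Cap at €178,140: €1,300,830 exceeds the cap → €178,140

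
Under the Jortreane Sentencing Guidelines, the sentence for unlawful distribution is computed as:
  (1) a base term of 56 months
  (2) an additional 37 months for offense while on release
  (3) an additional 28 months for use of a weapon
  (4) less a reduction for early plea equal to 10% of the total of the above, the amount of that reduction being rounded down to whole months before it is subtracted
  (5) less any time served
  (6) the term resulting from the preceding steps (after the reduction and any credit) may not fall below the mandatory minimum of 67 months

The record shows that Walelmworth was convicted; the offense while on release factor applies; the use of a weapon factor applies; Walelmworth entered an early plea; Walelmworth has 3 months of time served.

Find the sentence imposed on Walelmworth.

Offense while on release enhancement: +37 months
Use of a weapon enhancement: +28 months
Adjusted term: 56 months + 37 months + 28 months = 121 months
Early plea reduction: 10% of 121 months = 12 months (rounded down)
After reduction: 121 − 12 = 109 months
Less time served: 109 months − 3 months = 106 months
Minimum 67 months: 106 months meets the minimum, no increase.

106 months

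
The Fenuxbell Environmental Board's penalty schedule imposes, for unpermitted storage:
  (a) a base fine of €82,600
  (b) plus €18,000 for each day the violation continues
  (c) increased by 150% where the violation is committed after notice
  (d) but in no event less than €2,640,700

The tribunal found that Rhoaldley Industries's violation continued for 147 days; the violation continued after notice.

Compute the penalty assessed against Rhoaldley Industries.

€6,821,500

Per-day component: 147 × €18,000 = €2,646,000
Base plus per-day: €82,600 + €2,646,000 = €2,728,600
Enhancement: 150% of €2,728,600 = €4,092,900
Enhanced fine: €2,728,600 + €4,092,900 = €6,821,500
Minimum €2,640,700: €6,821,500 meets the minimum, no increase.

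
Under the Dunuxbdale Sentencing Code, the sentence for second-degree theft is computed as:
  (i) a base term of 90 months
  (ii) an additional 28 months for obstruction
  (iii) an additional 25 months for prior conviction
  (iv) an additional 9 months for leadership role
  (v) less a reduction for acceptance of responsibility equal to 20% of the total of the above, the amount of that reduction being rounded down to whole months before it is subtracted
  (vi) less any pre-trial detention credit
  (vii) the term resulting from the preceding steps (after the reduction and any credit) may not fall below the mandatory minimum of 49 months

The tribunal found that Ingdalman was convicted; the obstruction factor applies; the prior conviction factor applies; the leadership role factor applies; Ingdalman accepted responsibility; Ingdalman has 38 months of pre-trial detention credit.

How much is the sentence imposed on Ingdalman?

84 months

Obstruction enhancement: +28 months
Prior conviction enhancement: +25 months
Leadership role enhancement: +9 months
Adjusted term: 90 months + 28 months + 25 months + 9 months = 152 months
Acceptance of responsibility reduction: 20% of 152 months = 30 months (rounded down)
After reduction: 152 − 30 = 122 months
Less pre-trial detention credit: 122 months − 38 months = 84 months
Minimum 49 months: 84 months meets the minimum, no increase.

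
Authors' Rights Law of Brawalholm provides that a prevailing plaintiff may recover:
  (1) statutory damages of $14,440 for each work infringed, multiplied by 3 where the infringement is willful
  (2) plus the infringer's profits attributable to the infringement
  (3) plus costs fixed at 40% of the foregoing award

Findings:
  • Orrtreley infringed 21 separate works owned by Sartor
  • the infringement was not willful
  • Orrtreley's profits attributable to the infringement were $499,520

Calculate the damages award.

Statutory damages: 21 × $14,440 = $303,240
Infringement not willful: no ×3 enhancement.
Combined award: $303,240 + $499,520 = $802,760
Costs: 40% of $802,760 = $321,104
Award plus costs: $802,760 + $321,104 = $1,123,864

$1,123,864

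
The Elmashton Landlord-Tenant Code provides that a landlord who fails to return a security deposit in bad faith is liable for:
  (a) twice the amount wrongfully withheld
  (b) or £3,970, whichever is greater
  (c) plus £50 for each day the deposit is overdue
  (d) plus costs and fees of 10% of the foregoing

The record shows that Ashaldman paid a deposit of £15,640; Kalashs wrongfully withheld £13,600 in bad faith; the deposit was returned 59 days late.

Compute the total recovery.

Doubled: 2 × £13,600 = £27,200
Minimum £3,970: £27,200 meets the minimum, no increase.
Late-return penalty: 59 × £50 = £2,950
Damages plus late penalty: £27,200 + £2,950 = £30,150
Costs and fees: 10% of £30,150 = £3,015
Total recovery: £30,150 + £3,015 = £33,165

Recovery: £33,165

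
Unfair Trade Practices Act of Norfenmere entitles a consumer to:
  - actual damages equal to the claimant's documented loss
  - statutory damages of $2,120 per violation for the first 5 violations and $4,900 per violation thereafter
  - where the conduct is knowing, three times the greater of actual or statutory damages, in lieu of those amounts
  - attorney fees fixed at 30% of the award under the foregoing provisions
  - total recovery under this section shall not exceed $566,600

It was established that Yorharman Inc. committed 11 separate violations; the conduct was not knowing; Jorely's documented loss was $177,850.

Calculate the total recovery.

First 5 violations: 5 × $2,120 = $10,600
Remaining violations: (11 − 5) × $4,900 = $29,400
Statutory damages: $10,600 + $29,400 = $40,000
Conduct not knowing: the in-lieu enhancement does not apply.
Actual plus statutory damages: $177,850 + $40,000 = $217,850
Attorney fees: 30% of $217,850 = $65,355
Total before cap: $217,850 + $65,355 = $283,205
Cap at $566,600: $283,205 is within the cap, no reduction.

$283,205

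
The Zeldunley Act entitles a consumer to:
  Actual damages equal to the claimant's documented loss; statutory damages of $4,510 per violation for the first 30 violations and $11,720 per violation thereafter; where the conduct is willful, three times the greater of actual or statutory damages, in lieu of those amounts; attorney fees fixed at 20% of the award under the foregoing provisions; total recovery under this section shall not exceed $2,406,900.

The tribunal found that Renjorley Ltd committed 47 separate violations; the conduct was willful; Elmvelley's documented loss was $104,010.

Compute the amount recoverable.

Total recovery: $1,204,344

First 30 violations: 30 × $4,510 = $135,300
Remaining violations: (47 − 30) × $11,720 = $199,240
Statutory damages: $135,300 + $199,240 = $334,540
Greater of actual damages ($104,010) or statutory damages ($334,540): $334,540
Trebled: 3 × $334,540 = $1,003,620
Attorney fees: 20% of $1,003,620 = $200,724
Total before cap: $1,003,620 + $200,724 = $1,204,344
Cap at $2,406,900: $1,204,344 is within the cap, no reduction.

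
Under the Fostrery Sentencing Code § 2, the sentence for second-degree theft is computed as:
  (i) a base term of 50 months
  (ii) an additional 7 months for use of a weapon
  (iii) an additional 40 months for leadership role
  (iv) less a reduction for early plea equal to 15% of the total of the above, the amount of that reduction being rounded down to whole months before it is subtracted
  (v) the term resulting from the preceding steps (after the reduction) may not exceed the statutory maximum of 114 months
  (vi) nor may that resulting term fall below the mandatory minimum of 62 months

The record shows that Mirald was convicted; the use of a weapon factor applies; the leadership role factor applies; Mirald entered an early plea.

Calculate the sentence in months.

Use of a weapon enhancement: +7 months
Leadership role enhancement: +40 months
Adjusted term: 50 months + 7 months + 40 months = 97 months
Early plea reduction: 15% of 97 months = 14 months (rounded down)
After reduction: 97 − 14 = 83 months
Cap at 114 months: 83 months is within the cap, no reduction.
Minimum 62 months: 83 months meets the minimum, no increase.

83 months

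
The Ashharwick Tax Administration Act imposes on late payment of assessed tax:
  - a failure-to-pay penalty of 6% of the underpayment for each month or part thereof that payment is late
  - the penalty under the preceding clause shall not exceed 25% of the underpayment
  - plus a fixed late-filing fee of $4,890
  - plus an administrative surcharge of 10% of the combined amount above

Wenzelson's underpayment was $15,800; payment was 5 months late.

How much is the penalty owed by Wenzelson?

Accrued rate: 6% × 5 = 30%, capped at 25% → 25%
Failure-to-pay penalty: 25% of $15,800 = $3,950
Penalty before surcharge: $3,950 + $4,890 = $8,840
Administrative surcharge: 10% of $8,840 = $884
Total penalty: $8,840 + $884 = $9,724

Penalty: $9,724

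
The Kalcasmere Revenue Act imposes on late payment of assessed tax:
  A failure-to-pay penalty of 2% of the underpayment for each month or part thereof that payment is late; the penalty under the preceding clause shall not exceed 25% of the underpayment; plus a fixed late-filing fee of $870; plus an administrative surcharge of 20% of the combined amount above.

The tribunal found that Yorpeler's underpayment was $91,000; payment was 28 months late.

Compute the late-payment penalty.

$28,344

Accrued rate: 2% × 28 = 56%, capped at 25% → 25%
Failure-to-pay penalty: 25% of $91,000 = $22,750
Penalty before surcharge: $22,750 + $870 = $23,620
Administrative surcharge: 20% of $23,620 = $4,724
Total penalty: $23,620 + $4,724 = $28,344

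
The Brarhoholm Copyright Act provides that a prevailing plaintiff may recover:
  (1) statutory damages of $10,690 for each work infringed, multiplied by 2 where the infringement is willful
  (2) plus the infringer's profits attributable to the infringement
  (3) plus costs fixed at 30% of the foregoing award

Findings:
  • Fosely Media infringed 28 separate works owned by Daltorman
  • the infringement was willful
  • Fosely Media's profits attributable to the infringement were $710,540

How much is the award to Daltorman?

Award: $1,701,934

Statutory damages: 28 × $10,690 = $299,320
Doubled: 2 × $299,320 = $598,640
Combined award: $598,640 + $710,540 = $1,309,180
Costs: 30% of $1,309,180 = $392,754
Award plus costs: $1,309,180 + $392,754 = $1,701,934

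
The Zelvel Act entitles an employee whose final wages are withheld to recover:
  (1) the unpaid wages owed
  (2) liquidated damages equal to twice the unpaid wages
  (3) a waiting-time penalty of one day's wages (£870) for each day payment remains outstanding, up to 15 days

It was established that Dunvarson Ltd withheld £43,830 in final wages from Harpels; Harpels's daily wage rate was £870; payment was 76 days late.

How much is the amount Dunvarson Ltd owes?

Doubled: 2 × £43,830 = £87,660
Penalty days: min(76, 15) = 15
Waiting-time penalty: 15 × £870 = £13,050
Total award: £43,830 + £87,660 + £13,050 = £144,540

£144,540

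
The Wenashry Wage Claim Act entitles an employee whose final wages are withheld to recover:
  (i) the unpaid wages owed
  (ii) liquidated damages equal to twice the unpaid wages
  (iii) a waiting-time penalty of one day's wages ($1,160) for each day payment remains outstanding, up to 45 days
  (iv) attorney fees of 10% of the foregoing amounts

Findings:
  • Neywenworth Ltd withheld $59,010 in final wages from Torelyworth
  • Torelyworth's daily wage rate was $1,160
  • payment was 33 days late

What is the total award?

Total award: $236,841

Doubled: 2 × $59,010 = $118,020
Penalty days: min(33, 45) = 33
Waiting-time penalty: 33 × $1,160 = $38,280
Subtotal: $59,010 + $118,020 + $38,280 = $215,310
Attorney fees: 10% of $215,310 = $21,531
Total award: $215,310 + $21,531 = $236,841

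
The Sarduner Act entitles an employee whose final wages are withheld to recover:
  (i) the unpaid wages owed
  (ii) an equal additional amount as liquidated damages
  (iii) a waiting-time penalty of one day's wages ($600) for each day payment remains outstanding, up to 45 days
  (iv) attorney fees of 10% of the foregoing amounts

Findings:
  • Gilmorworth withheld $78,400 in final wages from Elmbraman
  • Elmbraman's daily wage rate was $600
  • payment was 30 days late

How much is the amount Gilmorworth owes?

$192,280

Liquidated damages (equal amount): $78,400
Penalty days: min(30, 45) = 30
Waiting-time penalty: 30 × $600 = $18,000
Subtotal: $78,400 + $78,400 + $18,000 = $174,800
Attorney fees: 10% of $174,800 = $17,480
Total award: $174,800 + $17,480 = $192,280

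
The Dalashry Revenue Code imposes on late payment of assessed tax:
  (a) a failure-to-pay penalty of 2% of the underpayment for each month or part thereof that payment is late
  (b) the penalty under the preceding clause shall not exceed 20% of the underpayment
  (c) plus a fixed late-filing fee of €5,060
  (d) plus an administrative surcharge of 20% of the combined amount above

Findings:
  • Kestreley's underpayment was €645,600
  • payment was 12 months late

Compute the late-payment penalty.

€161,016

Accrued rate: 2% × 12 = 24%, capped at 20% → 20%
Failure-to-pay penalty: 20% of €645,600 = €129,120
Penalty before surcharge: €129,120 + €5,060 = €134,180
Administrative surcharge: 20% of €134,180 = €26,836
Total penalty: €134,180 + €26,836 = €161,016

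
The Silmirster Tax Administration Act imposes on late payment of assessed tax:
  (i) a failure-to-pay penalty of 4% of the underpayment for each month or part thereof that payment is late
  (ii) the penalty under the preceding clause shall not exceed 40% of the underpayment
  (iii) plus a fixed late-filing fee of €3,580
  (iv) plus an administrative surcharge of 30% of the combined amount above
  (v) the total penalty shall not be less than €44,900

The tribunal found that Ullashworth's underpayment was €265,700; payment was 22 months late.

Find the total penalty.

Accrued rate: 4% × 22 = 88%, capped at 40% → 40%
Failure-to-pay penalty: 40% of €265,700 = €106,280
Penalty before surcharge: €106,280 + €3,580 = €109,860
Administrative surcharge: 30% of €109,860 = €32,958
Total penalty: €109,860 + €32,958 = €142,818
Minimum €44,900: €142,818 meets the minimum, no increase.

€142,818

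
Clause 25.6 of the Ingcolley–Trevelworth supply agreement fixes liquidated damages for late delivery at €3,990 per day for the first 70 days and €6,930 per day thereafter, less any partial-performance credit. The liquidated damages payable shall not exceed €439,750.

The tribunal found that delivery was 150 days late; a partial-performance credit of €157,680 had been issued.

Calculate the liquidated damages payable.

First 70 days: 70 × €3,990 = €279,300
Remaining days: (150 − 70) × €6,930 = €554,400
Accrued per-day damages: €279,300 + €554,400 = €833,700
Less partial-performance credit: €833,700 − €157,680 = €676,020
Cap at €439,750: €676,020 exceeds the cap → €439,750

€439,750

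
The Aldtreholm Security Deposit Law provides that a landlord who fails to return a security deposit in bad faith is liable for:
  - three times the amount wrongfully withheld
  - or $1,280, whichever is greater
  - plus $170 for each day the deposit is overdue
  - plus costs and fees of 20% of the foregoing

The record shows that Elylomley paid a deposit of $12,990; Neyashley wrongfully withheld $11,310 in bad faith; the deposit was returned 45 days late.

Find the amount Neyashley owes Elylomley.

Trebled: 3 × $11,310 = $33,930
Minimum $1,280: $33,930 meets the minimum, no increase.
Late-return penalty: 45 × $170 = $7,650
Damages plus late penalty: $33,930 + $7,650 = $41,580
Costs and fees: 20% of $41,580 = $8,316
Total recovery: $41,580 + $8,316 = $49,896

$49,896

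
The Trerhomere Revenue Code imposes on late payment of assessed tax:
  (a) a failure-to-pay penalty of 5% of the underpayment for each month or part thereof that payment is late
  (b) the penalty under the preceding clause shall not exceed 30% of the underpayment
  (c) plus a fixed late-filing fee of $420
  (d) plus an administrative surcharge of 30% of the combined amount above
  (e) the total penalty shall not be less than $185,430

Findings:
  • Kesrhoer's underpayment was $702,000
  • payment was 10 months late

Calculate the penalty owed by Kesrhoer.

$274,326

Accrued rate: 5% × 10 = 50%, capped at 30% → 30%
Failure-to-pay penalty: 30% of $702,000 = $210,600
Penalty before surcharge: $210,600 + $420 = $211,020
Administrative surcharge: 30% of $211,020 = $63,306
Total penalty: $211,020 + $63,306 = $274,326
Minimum $185,430: $274,326 meets the minimum, no increase.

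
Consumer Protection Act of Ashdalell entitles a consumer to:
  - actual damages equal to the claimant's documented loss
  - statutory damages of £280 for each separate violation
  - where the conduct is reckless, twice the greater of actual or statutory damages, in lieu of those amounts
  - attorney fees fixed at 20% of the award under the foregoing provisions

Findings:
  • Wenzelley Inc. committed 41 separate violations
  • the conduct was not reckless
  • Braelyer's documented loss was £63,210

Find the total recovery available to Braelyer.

Statutory damages: 41 × £280 = £11,480
Conduct not reckless: the in-lieu enhancement does not apply.
Actual plus statutory damages: £63,210 + £11,480 = £74,690
Attorney fees: 20% of £74,690 = £14,938
Total recovery: £74,690 + £14,938 = £89,628

Total recovery: £89,628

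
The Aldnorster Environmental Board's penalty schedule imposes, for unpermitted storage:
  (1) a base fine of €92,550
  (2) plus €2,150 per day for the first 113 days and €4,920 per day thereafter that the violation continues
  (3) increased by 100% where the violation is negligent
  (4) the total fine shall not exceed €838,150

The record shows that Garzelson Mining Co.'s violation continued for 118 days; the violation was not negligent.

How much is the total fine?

€360,100

First 113 days: 113 × €2,150 = €242,950
Remaining days: (118 − 113) × €4,920 = €24,600
Per-day component: €242,950 + €24,600 = €267,550
Base plus per-day: €92,550 + €267,550 = €360,100
The violation was not negligent: no 100% increase.
Cap at €838,150: €360,100 is within the cap, no reduction.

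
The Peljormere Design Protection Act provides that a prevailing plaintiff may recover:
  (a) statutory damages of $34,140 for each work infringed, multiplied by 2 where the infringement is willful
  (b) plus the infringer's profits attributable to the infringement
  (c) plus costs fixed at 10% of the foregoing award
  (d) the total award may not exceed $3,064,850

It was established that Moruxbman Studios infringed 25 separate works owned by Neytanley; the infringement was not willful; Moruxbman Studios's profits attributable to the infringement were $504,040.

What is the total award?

Statutory damages: 25 × $34,140 = $853,500
Infringement not willful: no ×2 enhancement.
Combined award: $853,500 + $504,040 = $1,357,540
Costs: 10% of $1,357,540 = $135,754
Award plus costs: $1,357,540 + $135,754 = $1,493,294
Cap at $3,064,850: $1,493,294 is within the cap, no reduction.

$1,493,294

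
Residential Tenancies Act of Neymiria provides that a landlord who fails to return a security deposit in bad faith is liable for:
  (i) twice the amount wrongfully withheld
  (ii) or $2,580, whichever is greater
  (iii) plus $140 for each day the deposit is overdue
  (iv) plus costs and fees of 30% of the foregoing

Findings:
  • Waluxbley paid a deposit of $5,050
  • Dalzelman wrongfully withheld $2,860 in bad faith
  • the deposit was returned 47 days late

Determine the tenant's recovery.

Doubled: 2 × $2,860 = $5,720
Minimum $2,580: $5,720 meets the minimum, no increase.
Late-return penalty: 47 × $140 = $6,580
Damages plus late penalty: $5,720 + $6,580 = $12,300
Costs and fees: 30% of $12,300 = $3,690
Total recovery: $12,300 + $3,690 = $15,990

$15,990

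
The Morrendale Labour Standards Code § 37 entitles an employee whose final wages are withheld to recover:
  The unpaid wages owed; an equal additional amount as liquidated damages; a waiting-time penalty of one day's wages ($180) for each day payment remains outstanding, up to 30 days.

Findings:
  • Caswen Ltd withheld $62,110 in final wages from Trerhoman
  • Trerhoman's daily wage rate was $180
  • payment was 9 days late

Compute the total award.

$125,840

Liquidated damages (equal amount): $62,110
Penalty days: min(9, 30) = 9
Waiting-time penalty: 9 × $180 = $1,620
Total award: $62,110 + $62,110 + $1,620 = $125,840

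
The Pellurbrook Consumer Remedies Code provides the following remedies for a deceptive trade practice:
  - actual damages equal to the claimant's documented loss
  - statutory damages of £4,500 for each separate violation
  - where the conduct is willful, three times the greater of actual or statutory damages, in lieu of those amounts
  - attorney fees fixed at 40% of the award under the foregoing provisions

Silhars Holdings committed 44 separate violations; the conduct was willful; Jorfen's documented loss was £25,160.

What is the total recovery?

Statutory damages: 44 × £4,500 = £198,000
Greater of actual damages (£25,160) or statutory damages (£198,000): £198,000
Trebled: 3 × £198,000 = £594,000
Attorney fees: 40% of £594,000 = £237,600
Total recovery: £594,000 + £237,600 = £831,600

£831,600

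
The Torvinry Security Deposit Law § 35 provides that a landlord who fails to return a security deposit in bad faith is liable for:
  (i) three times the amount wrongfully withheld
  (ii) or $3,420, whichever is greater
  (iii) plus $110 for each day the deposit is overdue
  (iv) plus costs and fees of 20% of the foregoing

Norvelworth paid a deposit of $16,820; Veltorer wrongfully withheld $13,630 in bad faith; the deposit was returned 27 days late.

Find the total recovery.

Trebled: 3 × $13,630 = $40,890
Minimum $3,420: $40,890 meets the minimum, no increase.
Late-return penalty: 27 × $110 = $2,970
Damages plus late penalty: $40,890 + $2,970 = $43,860
Costs and fees: 20% of $43,860 = $8,772
Total recovery: $43,860 + $8,772 = $52,632

$52,632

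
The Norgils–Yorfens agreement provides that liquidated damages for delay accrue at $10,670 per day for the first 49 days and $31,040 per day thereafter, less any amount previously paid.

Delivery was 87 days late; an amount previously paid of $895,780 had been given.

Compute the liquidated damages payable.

$806,570

First 49 days: 49 × $10,670 = $522,830
Remaining days: (87 − 49) × $31,040 = $1,179,520
Accrued per-day damages: $522,830 + $1,179,520 = $1,702,350
Less amount previously paid: $1,702,350 − $895,780 = $806,570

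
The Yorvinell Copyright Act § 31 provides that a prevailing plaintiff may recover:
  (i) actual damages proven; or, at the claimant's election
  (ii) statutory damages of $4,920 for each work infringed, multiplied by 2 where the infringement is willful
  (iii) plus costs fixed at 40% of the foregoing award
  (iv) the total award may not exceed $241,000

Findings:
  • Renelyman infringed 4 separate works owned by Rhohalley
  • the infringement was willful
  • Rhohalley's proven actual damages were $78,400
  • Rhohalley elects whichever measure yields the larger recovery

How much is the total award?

Award: $109,760

Statutory damages: 4 × $4,920 = $19,680
Doubled: 2 × $19,680 = $39,360
Greater of actual damages ($78,400) or enhanced statutory damages ($39,360): $78,400
Costs: 40% of $78,400 = $31,360
Award plus costs: $78,400 + $31,360 = $109,760
Cap at $241,000: $109,760 is within the cap, no reduction.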